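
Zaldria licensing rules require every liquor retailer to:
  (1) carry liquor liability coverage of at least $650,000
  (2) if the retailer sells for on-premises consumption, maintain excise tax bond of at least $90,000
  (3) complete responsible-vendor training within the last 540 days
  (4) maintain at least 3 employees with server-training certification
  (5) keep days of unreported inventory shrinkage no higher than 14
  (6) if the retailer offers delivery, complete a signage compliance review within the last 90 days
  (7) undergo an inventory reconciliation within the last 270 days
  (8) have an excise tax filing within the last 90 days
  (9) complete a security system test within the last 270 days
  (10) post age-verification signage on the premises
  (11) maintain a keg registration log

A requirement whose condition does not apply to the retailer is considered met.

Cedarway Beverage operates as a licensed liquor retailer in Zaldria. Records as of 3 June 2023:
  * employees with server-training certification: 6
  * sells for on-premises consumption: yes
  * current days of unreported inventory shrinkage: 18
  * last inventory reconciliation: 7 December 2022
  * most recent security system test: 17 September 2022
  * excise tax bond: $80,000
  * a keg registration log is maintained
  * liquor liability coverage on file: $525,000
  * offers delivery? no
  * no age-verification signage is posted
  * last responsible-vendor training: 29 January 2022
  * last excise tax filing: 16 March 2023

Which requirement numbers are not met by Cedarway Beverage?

1, 2, 5, 10

1. liquor liability coverage $525,000 < $650,000 → not met
2. condition 'sells for on-premises consumption' holds; excise tax bond $80,000 < $90,000 → not met
3. responsible-vendor training 490 days ago vs limit 540 → met
4. employees with server-training certification 6 ≥ 3 → met
5. days of unreported inventory shrinkage 18 > 14 → not met
6. condition 'offers delivery' does not hold → requirement n/a → met
7. inventory reconciliation 178 days ago vs limit 270 → met
8. excise tax filing 79 days ago vs limit 90 → met
9. security system test 259 days ago vs limit 270 → met
10. age-verification signage absent → not met
11. keg registration log present → met
Not met: 1, 2, 5, 10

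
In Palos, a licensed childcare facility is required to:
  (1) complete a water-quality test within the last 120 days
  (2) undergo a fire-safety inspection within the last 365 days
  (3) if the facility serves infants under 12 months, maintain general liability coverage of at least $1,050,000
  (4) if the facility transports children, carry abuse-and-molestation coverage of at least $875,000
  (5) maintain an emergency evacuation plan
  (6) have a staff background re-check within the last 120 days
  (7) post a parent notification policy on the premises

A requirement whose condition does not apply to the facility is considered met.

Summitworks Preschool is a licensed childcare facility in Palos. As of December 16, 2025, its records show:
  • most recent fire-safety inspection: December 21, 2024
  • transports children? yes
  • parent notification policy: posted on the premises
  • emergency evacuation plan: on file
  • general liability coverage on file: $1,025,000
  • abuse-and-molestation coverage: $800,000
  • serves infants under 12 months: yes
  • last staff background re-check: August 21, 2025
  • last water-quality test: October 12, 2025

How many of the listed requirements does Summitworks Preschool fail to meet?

1. water-quality test 65 days ago vs limit 120 → met
2. fire-safety inspection 360 days ago vs limit 365 → met
3. condition 'serves infants under 12 months' holds; general liability coverage $1,025,000 < $1,050,000 → not met
4. condition 'transports children' holds; abuse-and-molestation coverage $800,000 < $875,000 → not met
5. emergency evacuation plan present → met
6. staff background re-check 117 days ago vs limit 120 → met
7. parent notification policy present → met
Not met: 2 of 7

2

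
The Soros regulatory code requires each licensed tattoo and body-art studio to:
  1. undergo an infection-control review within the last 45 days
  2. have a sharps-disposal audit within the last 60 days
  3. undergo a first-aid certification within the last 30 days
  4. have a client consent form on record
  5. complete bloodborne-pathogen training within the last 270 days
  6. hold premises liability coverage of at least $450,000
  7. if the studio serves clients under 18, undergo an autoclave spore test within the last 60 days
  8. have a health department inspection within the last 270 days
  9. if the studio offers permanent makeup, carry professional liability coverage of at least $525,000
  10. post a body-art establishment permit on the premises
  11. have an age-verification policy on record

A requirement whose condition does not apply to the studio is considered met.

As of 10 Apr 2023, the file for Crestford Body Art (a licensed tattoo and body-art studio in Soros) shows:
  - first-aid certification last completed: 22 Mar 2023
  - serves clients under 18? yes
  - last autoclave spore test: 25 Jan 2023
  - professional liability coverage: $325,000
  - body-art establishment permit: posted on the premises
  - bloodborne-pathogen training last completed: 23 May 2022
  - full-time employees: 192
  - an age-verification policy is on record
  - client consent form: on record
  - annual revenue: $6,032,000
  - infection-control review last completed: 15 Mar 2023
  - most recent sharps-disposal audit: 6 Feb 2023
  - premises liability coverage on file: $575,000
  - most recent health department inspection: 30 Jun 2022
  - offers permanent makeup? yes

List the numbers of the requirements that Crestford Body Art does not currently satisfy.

2, 5, 7, 8, 9

1. infection-control review 26 days ago vs limit 45 → met
2. sharps-disposal audit 63 days ago vs limit 60 → not met
3. first-aid certification 19 days ago vs limit 30 → met
4. client consent form present → met
5. bloodborne-pathogen training 322 days ago vs limit 270 → not met
6. premises liability coverage $575,000 ≥ $450,000 → met
7. condition 'serves clients under 18' holds; autoclave spore test 75 days ago vs limit 60 → not met
8. health department inspection 284 days ago vs limit 270 → not met
9. condition 'offers permanent makeup' holds; professional liability coverage $325,000 < $525,000 → not met
10. body-art establishment permit present → met
11. age-verification policy present → met
Not met: 2, 5, 7, 8, 9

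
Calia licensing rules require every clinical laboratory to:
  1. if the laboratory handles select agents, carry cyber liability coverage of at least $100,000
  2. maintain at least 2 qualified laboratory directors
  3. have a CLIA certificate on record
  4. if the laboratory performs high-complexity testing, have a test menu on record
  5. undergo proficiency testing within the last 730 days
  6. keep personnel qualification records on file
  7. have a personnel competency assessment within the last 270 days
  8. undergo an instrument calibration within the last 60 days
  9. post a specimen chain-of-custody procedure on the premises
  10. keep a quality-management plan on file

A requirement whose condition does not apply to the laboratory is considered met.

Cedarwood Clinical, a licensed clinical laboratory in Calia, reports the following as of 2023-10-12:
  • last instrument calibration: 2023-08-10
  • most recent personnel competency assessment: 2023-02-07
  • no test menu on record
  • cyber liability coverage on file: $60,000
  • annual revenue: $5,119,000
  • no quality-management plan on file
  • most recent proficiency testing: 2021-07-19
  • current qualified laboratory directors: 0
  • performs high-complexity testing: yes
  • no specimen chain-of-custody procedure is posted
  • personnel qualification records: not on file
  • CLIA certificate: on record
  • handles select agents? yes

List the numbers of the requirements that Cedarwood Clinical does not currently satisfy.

1, 2, 4, 5, 6, 8, 9, 10

1. condition 'handles select agents' holds; cyber liability coverage $60,000 < $100,000 → not met
2. qualified laboratory directors 0 < 2 → not met
3. CLIA certificate present → met
4. condition 'performs high-complexity testing' holds; test menu absent → not met
5. proficiency testing 815 days ago vs limit 730 → not met
6. personnel qualification records absent → not met
7. personnel competency assessment 247 days ago vs limit 270 → met
8. instrument calibration 63 days ago vs limit 60 → not met
9. specimen chain-of-custody procedure absent → not met
10. quality-management plan absent → not met
Not met: 1, 2, 4, 5, 6, 8, 9, 10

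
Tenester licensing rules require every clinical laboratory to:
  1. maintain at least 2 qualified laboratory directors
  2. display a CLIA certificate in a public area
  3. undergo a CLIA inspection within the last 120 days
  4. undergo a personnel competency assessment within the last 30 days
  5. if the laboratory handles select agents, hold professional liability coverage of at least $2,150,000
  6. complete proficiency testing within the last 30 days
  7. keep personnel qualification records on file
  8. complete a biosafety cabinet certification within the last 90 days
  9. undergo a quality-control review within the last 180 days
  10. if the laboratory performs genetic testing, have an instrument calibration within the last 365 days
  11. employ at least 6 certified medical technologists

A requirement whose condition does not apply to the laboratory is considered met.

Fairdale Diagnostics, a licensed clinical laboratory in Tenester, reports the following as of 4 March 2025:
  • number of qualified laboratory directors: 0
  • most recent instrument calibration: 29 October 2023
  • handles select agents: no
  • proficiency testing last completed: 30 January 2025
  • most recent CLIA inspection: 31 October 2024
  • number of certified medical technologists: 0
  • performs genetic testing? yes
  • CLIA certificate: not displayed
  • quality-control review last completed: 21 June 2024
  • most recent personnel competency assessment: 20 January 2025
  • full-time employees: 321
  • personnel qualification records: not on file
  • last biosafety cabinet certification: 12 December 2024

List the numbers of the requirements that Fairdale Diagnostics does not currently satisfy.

1. qualified laboratory directors 0 < 2 → not met
2. CLIA certificate absent → not met
3. CLIA inspection 124 days ago vs limit 120 → not met
4. personnel competency assessment 43 days ago vs limit 30 → not met
5. condition 'handles select agents' does not hold → requirement n/a → met
6. proficiency testing 33 days ago vs limit 30 → not met
7. personnel qualification records absent → not met
8. biosafety cabinet certification 82 days ago vs limit 90 → met
9. quality-control review 256 days ago vs limit 180 → not met
10. condition 'performs genetic testing' holds; instrument calibration 492 days ago vs limit 365 → not met
11. certified medical technologists 0 < 6 → not met
Not met: 1, 2, 3, 4, 6, 7, 9, 10, 11

1, 2, 3, 4, 6, 7, 9, 10, 11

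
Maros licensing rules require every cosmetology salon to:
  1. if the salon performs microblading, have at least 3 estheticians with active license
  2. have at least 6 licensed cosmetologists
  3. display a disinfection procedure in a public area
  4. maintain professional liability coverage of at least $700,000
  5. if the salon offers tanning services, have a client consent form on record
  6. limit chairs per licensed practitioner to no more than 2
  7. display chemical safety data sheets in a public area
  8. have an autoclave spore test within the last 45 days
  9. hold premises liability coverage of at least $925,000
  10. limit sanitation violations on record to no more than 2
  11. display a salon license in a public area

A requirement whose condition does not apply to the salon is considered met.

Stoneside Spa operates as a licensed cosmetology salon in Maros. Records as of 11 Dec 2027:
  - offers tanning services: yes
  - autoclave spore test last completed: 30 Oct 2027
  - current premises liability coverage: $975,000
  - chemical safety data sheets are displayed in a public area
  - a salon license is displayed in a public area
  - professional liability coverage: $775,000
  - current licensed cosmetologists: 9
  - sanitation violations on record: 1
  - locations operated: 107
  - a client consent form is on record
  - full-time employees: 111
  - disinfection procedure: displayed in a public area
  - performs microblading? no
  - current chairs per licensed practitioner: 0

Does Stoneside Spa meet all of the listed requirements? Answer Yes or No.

1. condition 'performs microblading' does not hold → requirement n/a → met
2. licensed cosmetologists 9 ≥ 6 → met
3. disinfection procedure present → met
4. professional liability coverage $775,000 ≥ $700,000 → met
5. condition 'offers tanning services' holds; client consent form present → met
6. chairs per licensed practitioner 0 ≤ 2 → met
7. chemical safety data sheets present → met
8. autoclave spore test 42 days ago vs limit 45 → met
9. premises liability coverage $975,000 ≥ $925,000 → met
10. sanitation violations on record 1 ≤ 2 → met
11. salon license present → met
All met.

Yes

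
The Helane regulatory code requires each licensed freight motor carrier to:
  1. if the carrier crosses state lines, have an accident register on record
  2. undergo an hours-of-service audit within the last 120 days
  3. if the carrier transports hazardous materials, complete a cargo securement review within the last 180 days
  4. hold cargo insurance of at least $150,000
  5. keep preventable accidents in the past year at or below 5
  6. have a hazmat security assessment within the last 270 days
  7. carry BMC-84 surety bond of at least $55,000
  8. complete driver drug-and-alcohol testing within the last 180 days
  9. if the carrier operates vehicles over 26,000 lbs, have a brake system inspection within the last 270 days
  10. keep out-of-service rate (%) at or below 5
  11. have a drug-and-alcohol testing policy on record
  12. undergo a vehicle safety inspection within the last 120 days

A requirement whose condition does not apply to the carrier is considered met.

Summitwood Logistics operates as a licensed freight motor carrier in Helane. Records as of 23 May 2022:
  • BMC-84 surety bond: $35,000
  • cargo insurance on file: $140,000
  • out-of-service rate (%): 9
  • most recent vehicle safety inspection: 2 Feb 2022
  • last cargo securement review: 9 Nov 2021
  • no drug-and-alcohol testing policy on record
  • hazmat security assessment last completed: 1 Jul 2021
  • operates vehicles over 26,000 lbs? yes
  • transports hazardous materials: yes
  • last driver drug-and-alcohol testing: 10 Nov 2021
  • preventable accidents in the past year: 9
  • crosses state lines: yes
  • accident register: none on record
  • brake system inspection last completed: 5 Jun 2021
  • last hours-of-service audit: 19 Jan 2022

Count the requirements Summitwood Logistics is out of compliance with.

1. condition 'crosses state lines' holds; accident register absent → not met
2. hours-of-service audit 124 days ago vs limit 120 → not met
3. condition 'transports hazardous materials' holds; cargo securement review 195 days ago vs limit 180 → not met
4. cargo insurance $140,000 < $150,000 → not met
5. preventable accidents in the past year 9 > 5 → not met
6. hazmat security assessment 326 days ago vs limit 270 → not met
7. BMC-84 surety bond $35,000 < $55,000 → not met
8. driver drug-and-alcohol testing 194 days ago vs limit 180 → not met
9. condition 'operates vehicles over 26,000 lbs' holds; brake system inspection 352 days ago vs limit 270 → not met
10. out-of-service rate (%) 9 > 5 → not met
11. drug-and-alcohol testing policy absent → not met
12. vehicle safety inspection 110 days ago vs limit 120 → met
Not met: 11 of 12

11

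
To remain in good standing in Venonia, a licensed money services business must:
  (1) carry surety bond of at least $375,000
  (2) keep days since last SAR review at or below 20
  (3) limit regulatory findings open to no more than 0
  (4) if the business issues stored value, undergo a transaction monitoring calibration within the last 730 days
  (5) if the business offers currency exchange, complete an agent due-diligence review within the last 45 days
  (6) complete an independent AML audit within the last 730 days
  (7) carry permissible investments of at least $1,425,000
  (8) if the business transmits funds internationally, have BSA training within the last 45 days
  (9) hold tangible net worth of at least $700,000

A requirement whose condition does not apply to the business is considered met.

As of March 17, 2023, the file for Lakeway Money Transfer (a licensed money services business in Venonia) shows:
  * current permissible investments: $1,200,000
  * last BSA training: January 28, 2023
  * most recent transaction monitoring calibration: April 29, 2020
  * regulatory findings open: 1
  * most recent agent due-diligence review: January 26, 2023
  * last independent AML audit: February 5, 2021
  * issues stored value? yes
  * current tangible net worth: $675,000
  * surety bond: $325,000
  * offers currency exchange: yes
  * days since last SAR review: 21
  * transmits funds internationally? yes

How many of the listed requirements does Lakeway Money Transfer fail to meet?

1. surety bond $325,000 < $375,000 → not met
2. days since last SAR review 21 > 20 → not met
3. regulatory findings open 1 > 0 → not met
4. condition 'issues stored value' holds; transaction monitoring calibration 1052 days ago vs limit 730 → not met
5. condition 'offers currency exchange' holds; agent due-diligence review 50 days ago vs limit 45 → not met
6. independent AML audit 770 days ago vs limit 730 → not met
7. permissible investments $1,200,000 < $1,425,000 → not met
8. condition 'transmits funds internationally' holds; BSA training 48 days ago vs limit 45 → not met
9. tangible net worth $675,000 < $700,000 → not met
Not met: 9 of 9

9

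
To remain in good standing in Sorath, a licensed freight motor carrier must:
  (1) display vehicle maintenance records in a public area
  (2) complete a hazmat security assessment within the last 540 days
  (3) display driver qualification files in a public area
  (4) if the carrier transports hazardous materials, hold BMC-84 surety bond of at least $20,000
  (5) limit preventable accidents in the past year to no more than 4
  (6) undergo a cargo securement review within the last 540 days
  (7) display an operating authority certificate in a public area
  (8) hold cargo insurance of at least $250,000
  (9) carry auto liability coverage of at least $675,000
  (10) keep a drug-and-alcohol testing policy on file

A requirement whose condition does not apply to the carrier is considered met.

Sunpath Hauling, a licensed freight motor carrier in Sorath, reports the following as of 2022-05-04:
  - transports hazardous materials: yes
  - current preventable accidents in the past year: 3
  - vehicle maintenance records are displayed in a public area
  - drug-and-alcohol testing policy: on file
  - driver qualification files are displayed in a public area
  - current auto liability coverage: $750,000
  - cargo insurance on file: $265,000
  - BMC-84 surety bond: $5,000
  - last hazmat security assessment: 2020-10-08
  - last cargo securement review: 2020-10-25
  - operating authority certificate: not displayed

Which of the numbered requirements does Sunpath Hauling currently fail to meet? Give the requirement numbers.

1. vehicle maintenance records present → met
2. hazmat security assessment 573 days ago vs limit 540 → not met
3. driver qualification files present → met
4. condition 'transports hazardous materials' holds; BMC-84 surety bond $5,000 < $20,000 → not met
5. preventable accidents in the past year 3 ≤ 4 → met
6. cargo securement review 556 days ago vs limit 540 → not met
7. operating authority certificate absent → not met
8. cargo insurance $265,000 ≥ $250,000 → met
9. auto liability coverage $750,000 ≥ $675,000 → met
10. drug-and-alcohol testing policy present → met
Not met: 2, 4, 6, 7

2, 4, 6, 7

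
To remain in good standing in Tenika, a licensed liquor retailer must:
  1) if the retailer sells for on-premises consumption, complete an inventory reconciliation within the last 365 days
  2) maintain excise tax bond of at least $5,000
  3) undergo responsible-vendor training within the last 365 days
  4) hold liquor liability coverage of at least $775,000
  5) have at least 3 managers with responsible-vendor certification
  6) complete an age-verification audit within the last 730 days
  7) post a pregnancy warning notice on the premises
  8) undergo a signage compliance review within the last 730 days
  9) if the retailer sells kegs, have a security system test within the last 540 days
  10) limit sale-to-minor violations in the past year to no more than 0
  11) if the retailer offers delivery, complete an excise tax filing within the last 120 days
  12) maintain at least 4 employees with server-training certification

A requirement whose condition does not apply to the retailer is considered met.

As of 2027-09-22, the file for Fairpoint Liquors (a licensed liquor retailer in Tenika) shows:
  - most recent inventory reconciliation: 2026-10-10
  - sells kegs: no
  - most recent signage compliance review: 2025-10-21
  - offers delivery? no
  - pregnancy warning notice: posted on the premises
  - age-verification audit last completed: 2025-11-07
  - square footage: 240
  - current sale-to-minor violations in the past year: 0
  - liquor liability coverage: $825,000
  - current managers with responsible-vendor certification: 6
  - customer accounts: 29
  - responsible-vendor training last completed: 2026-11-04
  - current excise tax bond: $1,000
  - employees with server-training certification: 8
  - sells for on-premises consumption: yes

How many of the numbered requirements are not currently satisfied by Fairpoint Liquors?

1. condition 'sells for on-premises consumption' holds; inventory reconciliation 347 days ago vs limit 365 → met
2. excise tax bond $1,000 < $5,000 → not met
3. responsible-vendor training 322 days ago vs limit 365 → met
4. liquor liability coverage $825,000 ≥ $775,000 → met
5. managers with responsible-vendor certification 6 ≥ 3 → met
6. age-verification audit 684 days ago vs limit 730 → met
7. pregnancy warning notice present → met
8. signage compliance review 701 days ago vs limit 730 → met
9. condition 'sells kegs' does not hold → requirement n/a → met
10. sale-to-minor violations in the past year 0 ≤ 0 → met
11. condition 'offers delivery' does not hold → requirement n/a → met
12. employees with server-training certification 8 ≥ 4 → met
Not met: 1 of 12

1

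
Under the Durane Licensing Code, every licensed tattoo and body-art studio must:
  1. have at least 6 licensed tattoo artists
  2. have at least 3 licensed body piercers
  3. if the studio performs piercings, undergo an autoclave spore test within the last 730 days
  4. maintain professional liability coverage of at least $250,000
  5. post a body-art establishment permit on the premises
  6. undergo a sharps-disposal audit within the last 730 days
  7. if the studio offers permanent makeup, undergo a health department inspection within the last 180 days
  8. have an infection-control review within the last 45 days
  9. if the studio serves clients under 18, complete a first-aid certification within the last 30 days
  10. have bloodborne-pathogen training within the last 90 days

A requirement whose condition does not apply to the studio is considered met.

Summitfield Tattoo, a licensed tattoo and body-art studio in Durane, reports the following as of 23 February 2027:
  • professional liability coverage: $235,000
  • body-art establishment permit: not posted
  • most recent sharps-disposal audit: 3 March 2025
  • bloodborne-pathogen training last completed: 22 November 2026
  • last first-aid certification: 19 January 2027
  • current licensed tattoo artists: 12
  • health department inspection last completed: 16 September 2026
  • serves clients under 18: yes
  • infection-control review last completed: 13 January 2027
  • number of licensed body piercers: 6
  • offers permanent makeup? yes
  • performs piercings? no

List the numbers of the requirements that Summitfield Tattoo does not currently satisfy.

1. licensed tattoo artists 12 ≥ 6 → met
2. licensed body piercers 6 ≥ 3 → met
3. condition 'performs piercings' does not hold → requirement n/a → met
4. professional liability coverage $235,000 < $250,000 → not met
5. body-art establishment permit absent → not met
6. sharps-disposal audit 722 days ago vs limit 730 → met
7. condition 'offers permanent makeup' holds; health department inspection 160 days ago vs limit 180 → met
8. infection-control review 41 days ago vs limit 45 → met
9. condition 'serves clients under 18' holds; first-aid certification 35 days ago vs limit 30 → not met
10. bloodborne-pathogen training 93 days ago vs limit 90 → not met
Not met: 4, 5, 9, 10

4, 5, 9, 10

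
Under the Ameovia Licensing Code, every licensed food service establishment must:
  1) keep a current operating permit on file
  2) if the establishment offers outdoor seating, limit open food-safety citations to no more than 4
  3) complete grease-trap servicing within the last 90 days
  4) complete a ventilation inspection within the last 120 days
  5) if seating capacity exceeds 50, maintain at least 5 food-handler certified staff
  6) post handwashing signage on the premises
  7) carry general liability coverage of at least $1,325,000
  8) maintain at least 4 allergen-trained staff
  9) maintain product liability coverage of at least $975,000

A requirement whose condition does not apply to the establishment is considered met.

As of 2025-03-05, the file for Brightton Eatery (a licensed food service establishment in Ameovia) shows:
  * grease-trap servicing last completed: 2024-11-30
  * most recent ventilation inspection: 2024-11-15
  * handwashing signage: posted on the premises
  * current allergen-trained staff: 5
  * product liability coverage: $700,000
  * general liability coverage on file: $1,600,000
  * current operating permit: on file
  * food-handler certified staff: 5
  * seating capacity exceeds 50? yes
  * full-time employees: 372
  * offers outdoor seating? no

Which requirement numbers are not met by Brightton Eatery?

1. current operating permit present → met
2. condition 'offers outdoor seating' does not hold → requirement n/a → met
3. grease-trap servicing 95 days ago vs limit 90 → not met
4. ventilation inspection 110 days ago vs limit 120 → met
5. condition 'seating capacity exceeds 50' holds; food-handler certified staff 5 ≥ 5 → met
6. handwashing signage present → met
7. general liability coverage $1,600,000 ≥ $1,325,000 → met
8. allergen-trained staff 5 ≥ 4 → met
9. product liability coverage $700,000 < $975,000 → not met
Not met: 3, 9

3, 9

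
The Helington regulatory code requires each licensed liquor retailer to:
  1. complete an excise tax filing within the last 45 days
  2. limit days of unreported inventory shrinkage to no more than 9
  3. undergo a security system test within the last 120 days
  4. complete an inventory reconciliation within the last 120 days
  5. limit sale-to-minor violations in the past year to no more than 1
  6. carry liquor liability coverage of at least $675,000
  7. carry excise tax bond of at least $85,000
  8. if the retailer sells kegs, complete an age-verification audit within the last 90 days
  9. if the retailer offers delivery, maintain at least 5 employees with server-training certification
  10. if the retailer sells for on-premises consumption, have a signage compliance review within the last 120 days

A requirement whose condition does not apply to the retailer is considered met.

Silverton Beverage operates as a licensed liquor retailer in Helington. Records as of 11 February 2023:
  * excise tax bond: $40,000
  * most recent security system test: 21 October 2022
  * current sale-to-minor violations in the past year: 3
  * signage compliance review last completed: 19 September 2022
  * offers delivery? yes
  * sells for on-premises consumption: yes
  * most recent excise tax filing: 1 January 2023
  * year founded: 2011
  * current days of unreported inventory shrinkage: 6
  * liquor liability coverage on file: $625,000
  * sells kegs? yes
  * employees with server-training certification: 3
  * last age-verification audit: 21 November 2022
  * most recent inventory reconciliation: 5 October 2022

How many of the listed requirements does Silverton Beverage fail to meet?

6

1. excise tax filing 41 days ago vs limit 45 → met
2. days of unreported inventory shrinkage 6 ≤ 9 → met
3. security system test 113 days ago vs limit 120 → met
4. inventory reconciliation 129 days ago vs limit 120 → not met
5. sale-to-minor violations in the past year 3 > 1 → not met
6. liquor liability coverage $625,000 < $675,000 → not met
7. excise tax bond $40,000 < $85,000 → not met
8. condition 'sells kegs' holds; age-verification audit 82 days ago vs limit 90 → met
9. condition 'offers delivery' holds; employees with server-training certification 3 < 5 → not met
10. condition 'sells for on-premises consumption' holds; signage compliance review 145 days ago vs limit 120 → not met
Not met: 6 of 10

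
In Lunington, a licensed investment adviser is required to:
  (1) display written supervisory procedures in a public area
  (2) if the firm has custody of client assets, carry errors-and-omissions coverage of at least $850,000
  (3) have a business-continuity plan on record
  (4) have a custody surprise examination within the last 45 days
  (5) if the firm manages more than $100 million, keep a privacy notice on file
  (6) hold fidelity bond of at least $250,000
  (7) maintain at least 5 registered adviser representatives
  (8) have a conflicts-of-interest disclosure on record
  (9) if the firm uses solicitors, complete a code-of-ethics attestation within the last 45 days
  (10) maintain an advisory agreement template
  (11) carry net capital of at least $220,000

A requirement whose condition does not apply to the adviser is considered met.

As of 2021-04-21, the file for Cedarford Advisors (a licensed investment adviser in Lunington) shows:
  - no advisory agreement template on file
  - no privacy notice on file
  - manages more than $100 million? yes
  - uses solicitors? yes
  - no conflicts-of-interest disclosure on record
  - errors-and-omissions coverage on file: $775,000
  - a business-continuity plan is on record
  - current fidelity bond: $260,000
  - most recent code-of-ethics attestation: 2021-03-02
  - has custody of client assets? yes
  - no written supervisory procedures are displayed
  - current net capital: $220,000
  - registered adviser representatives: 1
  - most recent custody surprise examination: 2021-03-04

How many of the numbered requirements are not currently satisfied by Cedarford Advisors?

1. written supervisory procedures absent → not met
2. condition 'has custody of client assets' holds; errors-and-omissions coverage $775,000 < $850,000 → not met
3. business-continuity plan present → met
4. custody surprise examination 48 days ago vs limit 45 → not met
5. condition 'manages more than $100 million' holds; privacy notice absent → not met
6. fidelity bond $260,000 ≥ $250,000 → met
7. registered adviser representatives 1 < 5 → not met
8. conflicts-of-interest disclosure absent → not met
9. condition 'uses solicitors' holds; code-of-ethics attestation 50 days ago vs limit 45 → not met
10. advisory agreement template absent → not met
11. net capital $220,000 ≥ $220,000 → met
Not met: 8 of 11

8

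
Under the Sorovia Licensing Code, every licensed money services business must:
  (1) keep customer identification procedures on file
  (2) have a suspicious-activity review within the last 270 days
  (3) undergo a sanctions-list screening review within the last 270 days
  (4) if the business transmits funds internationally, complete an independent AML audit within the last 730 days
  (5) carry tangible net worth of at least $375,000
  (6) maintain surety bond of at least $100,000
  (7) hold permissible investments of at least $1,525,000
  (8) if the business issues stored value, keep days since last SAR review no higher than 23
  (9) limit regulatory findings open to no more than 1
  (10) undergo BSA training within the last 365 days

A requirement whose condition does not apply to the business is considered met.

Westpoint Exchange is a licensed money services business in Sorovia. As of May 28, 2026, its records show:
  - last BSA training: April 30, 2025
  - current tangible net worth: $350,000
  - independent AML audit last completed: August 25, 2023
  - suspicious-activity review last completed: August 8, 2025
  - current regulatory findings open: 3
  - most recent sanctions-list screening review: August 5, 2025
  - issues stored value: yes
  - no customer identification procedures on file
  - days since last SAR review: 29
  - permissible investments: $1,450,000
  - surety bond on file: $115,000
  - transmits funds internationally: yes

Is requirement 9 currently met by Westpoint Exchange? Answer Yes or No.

No

9. regulatory findings open 3 > 1 → not met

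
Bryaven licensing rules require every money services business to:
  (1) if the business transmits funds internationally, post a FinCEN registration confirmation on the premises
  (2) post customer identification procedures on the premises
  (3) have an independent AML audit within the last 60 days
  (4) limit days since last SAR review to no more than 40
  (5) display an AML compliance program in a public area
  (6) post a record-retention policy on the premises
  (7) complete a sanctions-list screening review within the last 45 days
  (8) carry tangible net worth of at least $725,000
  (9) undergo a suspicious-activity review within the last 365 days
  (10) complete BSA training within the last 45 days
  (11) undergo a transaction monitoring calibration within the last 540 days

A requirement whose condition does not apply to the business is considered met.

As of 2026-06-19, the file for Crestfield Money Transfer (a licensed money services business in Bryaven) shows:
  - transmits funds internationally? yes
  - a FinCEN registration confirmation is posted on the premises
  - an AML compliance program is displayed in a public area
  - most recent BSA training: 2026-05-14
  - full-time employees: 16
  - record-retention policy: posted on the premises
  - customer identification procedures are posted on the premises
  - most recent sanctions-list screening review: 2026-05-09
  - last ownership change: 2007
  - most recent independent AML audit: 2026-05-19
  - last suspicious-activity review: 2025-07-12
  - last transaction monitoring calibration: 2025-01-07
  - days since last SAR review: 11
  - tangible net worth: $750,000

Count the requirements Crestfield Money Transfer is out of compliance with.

0

1. condition 'transmits funds internationally' holds; FinCEN registration confirmation present → met
2. customer identification procedures present → met
3. independent AML audit 31 days ago vs limit 60 → met
4. days since last SAR review 11 ≤ 40 → met
5. AML compliance program present → met
6. record-retention policy present → met
7. sanctions-list screening review 41 days ago vs limit 45 → met
8. tangible net worth $750,000 ≥ $725,000 → met
9. suspicious-activity review 342 days ago vs limit 365 → met
10. BSA training 36 days ago vs limit 45 → met
11. transaction monitoring calibration 528 days ago vs limit 540 → met
Not met: 0 of 11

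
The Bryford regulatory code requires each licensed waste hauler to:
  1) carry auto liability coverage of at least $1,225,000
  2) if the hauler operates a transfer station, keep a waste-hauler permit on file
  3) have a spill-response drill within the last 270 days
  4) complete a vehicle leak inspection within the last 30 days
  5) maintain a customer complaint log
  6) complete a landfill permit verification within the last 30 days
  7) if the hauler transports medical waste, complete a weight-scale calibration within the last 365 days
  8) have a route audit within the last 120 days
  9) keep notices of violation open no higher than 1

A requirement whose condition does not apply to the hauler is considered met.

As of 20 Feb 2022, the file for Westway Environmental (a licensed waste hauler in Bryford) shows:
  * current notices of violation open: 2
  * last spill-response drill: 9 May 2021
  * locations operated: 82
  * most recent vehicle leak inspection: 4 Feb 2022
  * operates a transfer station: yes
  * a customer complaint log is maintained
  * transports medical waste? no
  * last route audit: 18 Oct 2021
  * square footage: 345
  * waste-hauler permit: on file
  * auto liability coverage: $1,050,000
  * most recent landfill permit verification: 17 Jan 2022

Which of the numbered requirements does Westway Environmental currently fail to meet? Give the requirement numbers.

1. auto liability coverage $1,050,000 < $1,225,000 → not met
2. condition 'operates a transfer station' holds; waste-hauler permit present → met
3. spill-response drill 287 days ago vs limit 270 → not met
4. vehicle leak inspection 16 days ago vs limit 30 → met
5. customer complaint log present → met
6. landfill permit verification 34 days ago vs limit 30 → not met
7. condition 'transports medical waste' does not hold → requirement n/a → met
8. route audit 125 days ago vs limit 120 → not met
9. notices of violation open 2 > 1 → not met
Not met: 1, 3, 6, 8, 9

1, 3, 6, 8, 9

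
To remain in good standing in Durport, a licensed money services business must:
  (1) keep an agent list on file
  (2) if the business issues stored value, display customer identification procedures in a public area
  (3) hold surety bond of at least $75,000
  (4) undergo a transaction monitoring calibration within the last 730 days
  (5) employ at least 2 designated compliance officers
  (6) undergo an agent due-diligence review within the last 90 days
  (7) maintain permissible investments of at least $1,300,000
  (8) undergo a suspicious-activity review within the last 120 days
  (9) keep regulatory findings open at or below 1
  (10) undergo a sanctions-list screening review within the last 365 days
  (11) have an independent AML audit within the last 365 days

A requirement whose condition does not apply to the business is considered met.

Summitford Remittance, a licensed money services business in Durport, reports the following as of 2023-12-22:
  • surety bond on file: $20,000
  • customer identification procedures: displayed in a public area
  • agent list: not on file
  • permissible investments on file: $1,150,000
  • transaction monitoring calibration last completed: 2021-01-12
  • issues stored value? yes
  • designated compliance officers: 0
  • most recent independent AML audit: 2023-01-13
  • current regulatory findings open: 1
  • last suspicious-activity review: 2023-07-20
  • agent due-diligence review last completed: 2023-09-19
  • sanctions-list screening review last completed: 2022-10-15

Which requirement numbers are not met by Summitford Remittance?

1. agent list absent → not met
2. condition 'issues stored value' holds; customer identification procedures present → met
3. surety bond $20,000 < $75,000 → not met
4. transaction monitoring calibration 1074 days ago vs limit 730 → not met
5. designated compliance officers 0 < 2 → not met
6. agent due-diligence review 94 days ago vs limit 90 → not met
7. permissible investments $1,150,000 < $1,300,000 → not met
8. suspicious-activity review 155 days ago vs limit 120 → not met
9. regulatory findings open 1 ≤ 1 → met
10. sanctions-list screening review 433 days ago vs limit 365 → not met
11. independent AML audit 343 days ago vs limit 365 → met
Not met: 1, 3, 4, 5, 6, 7, 8, 10

1, 3, 4, 5, 6, 7, 8, 10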